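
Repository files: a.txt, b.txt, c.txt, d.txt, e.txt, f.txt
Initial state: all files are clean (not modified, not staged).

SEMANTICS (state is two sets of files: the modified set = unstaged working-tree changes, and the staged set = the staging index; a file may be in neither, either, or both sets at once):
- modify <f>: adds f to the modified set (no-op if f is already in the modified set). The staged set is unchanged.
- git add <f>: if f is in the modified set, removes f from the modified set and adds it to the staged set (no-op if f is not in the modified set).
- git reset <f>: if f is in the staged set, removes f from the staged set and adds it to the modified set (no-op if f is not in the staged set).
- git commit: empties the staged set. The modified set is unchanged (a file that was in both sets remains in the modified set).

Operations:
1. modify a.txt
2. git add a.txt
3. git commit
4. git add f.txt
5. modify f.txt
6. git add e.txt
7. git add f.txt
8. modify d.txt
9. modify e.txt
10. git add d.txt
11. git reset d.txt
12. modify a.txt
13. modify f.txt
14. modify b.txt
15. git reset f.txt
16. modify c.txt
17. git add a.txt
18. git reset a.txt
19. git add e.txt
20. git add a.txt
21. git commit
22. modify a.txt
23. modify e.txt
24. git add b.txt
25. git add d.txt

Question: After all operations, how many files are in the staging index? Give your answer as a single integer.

After op 1 (modify a.txt): modified={a.txt} staged={none}
After op 2 (git add a.txt): modified={none} staged={a.txt}
After op 3 (git commit): modified={none} staged={none}
After op 4 (git add f.txt): modified={none} staged={none}
After op 5 (modify f.txt): modified={f.txt} staged={none}
After op 6 (git add e.txt): modified={f.txt} staged={none}
After op 7 (git add f.txt): modified={none} staged={f.txt}
After op 8 (modify d.txt): modified={d.txt} staged={f.txt}
After op 9 (modify e.txt): modified={d.txt, e.txt} staged={f.txt}
After op 10 (git add d.txt): modified={e.txt} staged={d.txt, f.txt}
After op 11 (git reset d.txt): modified={d.txt, e.txt} staged={f.txt}
After op 12 (modify a.txt): modified={a.txt, d.txt, e.txt} staged={f.txt}
After op 13 (modify f.txt): modified={a.txt, d.txt, e.txt, f.txt} staged={f.txt}
After op 14 (modify b.txt): modified={a.txt, b.txt, d.txt, e.txt, f.txt} staged={f.txt}
After op 15 (git reset f.txt): modified={a.txt, b.txt, d.txt, e.txt, f.txt} staged={none}
After op 16 (modify c.txt): modified={a.txt, b.txt, c.txt, d.txt, e.txt, f.txt} staged={none}
After op 17 (git add a.txt): modified={b.txt, c.txt, d.txt, e.txt, f.txt} staged={a.txt}
After op 18 (git reset a.txt): modified={a.txt, b.txt, c.txt, d.txt, e.txt, f.txt} staged={none}
After op 19 (git add e.txt): modified={a.txt, b.txt, c.txt, d.txt, f.txt} staged={e.txt}
After op 20 (git add a.txt): modified={b.txt, c.txt, d.txt, f.txt} staged={a.txt, e.txt}
After op 21 (git commit): modified={b.txt, c.txt, d.txt, f.txt} staged={none}
After op 22 (modify a.txt): modified={a.txt, b.txt, c.txt, d.txt, f.txt} staged={none}
After op 23 (modify e.txt): modified={a.txt, b.txt, c.txt, d.txt, e.txt, f.txt} staged={none}
After op 24 (git add b.txt): modified={a.txt, c.txt, d.txt, e.txt, f.txt} staged={b.txt}
After op 25 (git add d.txt): modified={a.txt, c.txt, e.txt, f.txt} staged={b.txt, d.txt}
Final staged set: {b.txt, d.txt} -> count=2

Answer: 2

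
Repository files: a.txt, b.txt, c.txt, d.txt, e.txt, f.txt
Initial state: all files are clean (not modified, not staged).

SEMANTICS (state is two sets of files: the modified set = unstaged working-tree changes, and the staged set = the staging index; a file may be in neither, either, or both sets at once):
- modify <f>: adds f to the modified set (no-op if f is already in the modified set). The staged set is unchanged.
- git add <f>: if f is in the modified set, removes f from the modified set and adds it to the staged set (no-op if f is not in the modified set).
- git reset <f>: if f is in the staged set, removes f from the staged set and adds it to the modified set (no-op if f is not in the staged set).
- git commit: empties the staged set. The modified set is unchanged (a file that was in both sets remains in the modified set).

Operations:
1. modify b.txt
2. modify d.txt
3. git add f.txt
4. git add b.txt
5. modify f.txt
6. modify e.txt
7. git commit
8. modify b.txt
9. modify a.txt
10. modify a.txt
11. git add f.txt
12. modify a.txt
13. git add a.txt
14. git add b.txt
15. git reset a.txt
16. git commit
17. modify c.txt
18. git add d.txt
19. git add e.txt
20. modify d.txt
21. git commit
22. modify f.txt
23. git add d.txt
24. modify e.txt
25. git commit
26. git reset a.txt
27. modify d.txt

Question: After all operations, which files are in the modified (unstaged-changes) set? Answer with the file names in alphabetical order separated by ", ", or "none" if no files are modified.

Answer: a.txt, c.txt, d.txt, e.txt, f.txt

Derivation:
After op 1 (modify b.txt): modified={b.txt} staged={none}
After op 2 (modify d.txt): modified={b.txt, d.txt} staged={none}
After op 3 (git add f.txt): modified={b.txt, d.txt} staged={none}
After op 4 (git add b.txt): modified={d.txt} staged={b.txt}
After op 5 (modify f.txt): modified={d.txt, f.txt} staged={b.txt}
After op 6 (modify e.txt): modified={d.txt, e.txt, f.txt} staged={b.txt}
After op 7 (git commit): modified={d.txt, e.txt, f.txt} staged={none}
After op 8 (modify b.txt): modified={b.txt, d.txt, e.txt, f.txt} staged={none}
After op 9 (modify a.txt): modified={a.txt, b.txt, d.txt, e.txt, f.txt} staged={none}
After op 10 (modify a.txt): modified={a.txt, b.txt, d.txt, e.txt, f.txt} staged={none}
After op 11 (git add f.txt): modified={a.txt, b.txt, d.txt, e.txt} staged={f.txt}
After op 12 (modify a.txt): modified={a.txt, b.txt, d.txt, e.txt} staged={f.txt}
After op 13 (git add a.txt): modified={b.txt, d.txt, e.txt} staged={a.txt, f.txt}
After op 14 (git add b.txt): modified={d.txt, e.txt} staged={a.txt, b.txt, f.txt}
After op 15 (git reset a.txt): modified={a.txt, d.txt, e.txt} staged={b.txt, f.txt}
After op 16 (git commit): modified={a.txt, d.txt, e.txt} staged={none}
After op 17 (modify c.txt): modified={a.txt, c.txt, d.txt, e.txt} staged={none}
After op 18 (git add d.txt): modified={a.txt, c.txt, e.txt} staged={d.txt}
After op 19 (git add e.txt): modified={a.txt, c.txt} staged={d.txt, e.txt}
After op 20 (modify d.txt): modified={a.txt, c.txt, d.txt} staged={d.txt, e.txt}
After op 21 (git commit): modified={a.txt, c.txt, d.txt} staged={none}
After op 22 (modify f.txt): modified={a.txt, c.txt, d.txt, f.txt} staged={none}
After op 23 (git add d.txt): modified={a.txt, c.txt, f.txt} staged={d.txt}
After op 24 (modify e.txt): modified={a.txt, c.txt, e.txt, f.txt} staged={d.txt}
After op 25 (git commit): modified={a.txt, c.txt, e.txt, f.txt} staged={none}
After op 26 (git reset a.txt): modified={a.txt, c.txt, e.txt, f.txt} staged={none}
After op 27 (modify d.txt): modified={a.txt, c.txt, d.txt, e.txt, f.txt} staged={none}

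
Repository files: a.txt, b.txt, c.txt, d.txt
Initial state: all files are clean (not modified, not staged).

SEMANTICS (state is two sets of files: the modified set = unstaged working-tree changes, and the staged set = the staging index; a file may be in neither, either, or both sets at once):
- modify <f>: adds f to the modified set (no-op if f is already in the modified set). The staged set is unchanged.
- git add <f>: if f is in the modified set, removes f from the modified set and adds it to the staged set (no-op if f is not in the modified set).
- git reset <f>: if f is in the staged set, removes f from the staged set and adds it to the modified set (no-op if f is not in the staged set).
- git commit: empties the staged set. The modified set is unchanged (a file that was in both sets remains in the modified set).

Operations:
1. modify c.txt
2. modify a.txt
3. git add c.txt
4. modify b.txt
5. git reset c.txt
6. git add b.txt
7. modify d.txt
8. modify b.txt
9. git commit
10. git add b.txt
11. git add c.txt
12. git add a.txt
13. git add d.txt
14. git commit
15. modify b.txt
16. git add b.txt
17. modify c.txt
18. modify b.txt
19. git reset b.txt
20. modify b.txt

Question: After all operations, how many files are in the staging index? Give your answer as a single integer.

Answer: 0

Derivation:
After op 1 (modify c.txt): modified={c.txt} staged={none}
After op 2 (modify a.txt): modified={a.txt, c.txt} staged={none}
After op 3 (git add c.txt): modified={a.txt} staged={c.txt}
After op 4 (modify b.txt): modified={a.txt, b.txt} staged={c.txt}
After op 5 (git reset c.txt): modified={a.txt, b.txt, c.txt} staged={none}
After op 6 (git add b.txt): modified={a.txt, c.txt} staged={b.txt}
After op 7 (modify d.txt): modified={a.txt, c.txt, d.txt} staged={b.txt}
After op 8 (modify b.txt): modified={a.txt, b.txt, c.txt, d.txt} staged={b.txt}
After op 9 (git commit): modified={a.txt, b.txt, c.txt, d.txt} staged={none}
After op 10 (git add b.txt): modified={a.txt, c.txt, d.txt} staged={b.txt}
After op 11 (git add c.txt): modified={a.txt, d.txt} staged={b.txt, c.txt}
After op 12 (git add a.txt): modified={d.txt} staged={a.txt, b.txt, c.txt}
After op 13 (git add d.txt): modified={none} staged={a.txt, b.txt, c.txt, d.txt}
After op 14 (git commit): modified={none} staged={none}
After op 15 (modify b.txt): modified={b.txt} staged={none}
After op 16 (git add b.txt): modified={none} staged={b.txt}
After op 17 (modify c.txt): modified={c.txt} staged={b.txt}
After op 18 (modify b.txt): modified={b.txt, c.txt} staged={b.txt}
After op 19 (git reset b.txt): modified={b.txt, c.txt} staged={none}
After op 20 (modify b.txt): modified={b.txt, c.txt} staged={none}
Final staged set: {none} -> count=0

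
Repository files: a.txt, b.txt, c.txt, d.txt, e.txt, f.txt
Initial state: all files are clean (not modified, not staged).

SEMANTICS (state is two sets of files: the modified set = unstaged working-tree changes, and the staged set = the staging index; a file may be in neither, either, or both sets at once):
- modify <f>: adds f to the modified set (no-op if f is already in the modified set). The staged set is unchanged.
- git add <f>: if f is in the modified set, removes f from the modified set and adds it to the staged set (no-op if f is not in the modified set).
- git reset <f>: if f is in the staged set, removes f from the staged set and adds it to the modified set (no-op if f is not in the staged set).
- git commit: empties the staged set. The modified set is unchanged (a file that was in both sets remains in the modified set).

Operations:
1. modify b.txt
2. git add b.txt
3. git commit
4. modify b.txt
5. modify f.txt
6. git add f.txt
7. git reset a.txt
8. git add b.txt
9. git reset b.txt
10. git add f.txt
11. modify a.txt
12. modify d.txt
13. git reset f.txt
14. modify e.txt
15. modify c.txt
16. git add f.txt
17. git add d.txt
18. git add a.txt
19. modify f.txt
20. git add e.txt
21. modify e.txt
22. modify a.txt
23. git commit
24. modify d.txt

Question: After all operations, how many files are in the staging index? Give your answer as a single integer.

Answer: 0

Derivation:
After op 1 (modify b.txt): modified={b.txt} staged={none}
After op 2 (git add b.txt): modified={none} staged={b.txt}
After op 3 (git commit): modified={none} staged={none}
After op 4 (modify b.txt): modified={b.txt} staged={none}
After op 5 (modify f.txt): modified={b.txt, f.txt} staged={none}
After op 6 (git add f.txt): modified={b.txt} staged={f.txt}
After op 7 (git reset a.txt): modified={b.txt} staged={f.txt}
After op 8 (git add b.txt): modified={none} staged={b.txt, f.txt}
After op 9 (git reset b.txt): modified={b.txt} staged={f.txt}
After op 10 (git add f.txt): modified={b.txt} staged={f.txt}
After op 11 (modify a.txt): modified={a.txt, b.txt} staged={f.txt}
After op 12 (modify d.txt): modified={a.txt, b.txt, d.txt} staged={f.txt}
After op 13 (git reset f.txt): modified={a.txt, b.txt, d.txt, f.txt} staged={none}
After op 14 (modify e.txt): modified={a.txt, b.txt, d.txt, e.txt, f.txt} staged={none}
After op 15 (modify c.txt): modified={a.txt, b.txt, c.txt, d.txt, e.txt, f.txt} staged={none}
After op 16 (git add f.txt): modified={a.txt, b.txt, c.txt, d.txt, e.txt} staged={f.txt}
After op 17 (git add d.txt): modified={a.txt, b.txt, c.txt, e.txt} staged={d.txt, f.txt}
After op 18 (git add a.txt): modified={b.txt, c.txt, e.txt} staged={a.txt, d.txt, f.txt}
After op 19 (modify f.txt): modified={b.txt, c.txt, e.txt, f.txt} staged={a.txt, d.txt, f.txt}
After op 20 (git add e.txt): modified={b.txt, c.txt, f.txt} staged={a.txt, d.txt, e.txt, f.txt}
After op 21 (modify e.txt): modified={b.txt, c.txt, e.txt, f.txt} staged={a.txt, d.txt, e.txt, f.txt}
After op 22 (modify a.txt): modified={a.txt, b.txt, c.txt, e.txt, f.txt} staged={a.txt, d.txt, e.txt, f.txt}
After op 23 (git commit): modified={a.txt, b.txt, c.txt, e.txt, f.txt} staged={none}
After op 24 (modify d.txt): modified={a.txt, b.txt, c.txt, d.txt, e.txt, f.txt} staged={none}
Final staged set: {none} -> count=0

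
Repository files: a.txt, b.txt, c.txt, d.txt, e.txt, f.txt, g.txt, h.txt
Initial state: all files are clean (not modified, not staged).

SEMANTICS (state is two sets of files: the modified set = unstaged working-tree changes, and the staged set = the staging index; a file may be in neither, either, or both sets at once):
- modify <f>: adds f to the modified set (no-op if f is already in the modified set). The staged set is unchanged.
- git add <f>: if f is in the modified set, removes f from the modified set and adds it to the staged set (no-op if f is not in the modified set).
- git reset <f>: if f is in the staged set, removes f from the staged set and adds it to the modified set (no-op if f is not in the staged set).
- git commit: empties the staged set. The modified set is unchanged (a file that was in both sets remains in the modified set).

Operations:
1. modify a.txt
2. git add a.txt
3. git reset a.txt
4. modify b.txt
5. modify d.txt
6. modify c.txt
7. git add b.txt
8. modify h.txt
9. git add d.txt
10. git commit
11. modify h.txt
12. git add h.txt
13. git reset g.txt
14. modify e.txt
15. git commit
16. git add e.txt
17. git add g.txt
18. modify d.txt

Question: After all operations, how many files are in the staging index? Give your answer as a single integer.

Answer: 1

Derivation:
After op 1 (modify a.txt): modified={a.txt} staged={none}
After op 2 (git add a.txt): modified={none} staged={a.txt}
After op 3 (git reset a.txt): modified={a.txt} staged={none}
After op 4 (modify b.txt): modified={a.txt, b.txt} staged={none}
After op 5 (modify d.txt): modified={a.txt, b.txt, d.txt} staged={none}
After op 6 (modify c.txt): modified={a.txt, b.txt, c.txt, d.txt} staged={none}
After op 7 (git add b.txt): modified={a.txt, c.txt, d.txt} staged={b.txt}
After op 8 (modify h.txt): modified={a.txt, c.txt, d.txt, h.txt} staged={b.txt}
After op 9 (git add d.txt): modified={a.txt, c.txt, h.txt} staged={b.txt, d.txt}
After op 10 (git commit): modified={a.txt, c.txt, h.txt} staged={none}
After op 11 (modify h.txt): modified={a.txt, c.txt, h.txt} staged={none}
After op 12 (git add h.txt): modified={a.txt, c.txt} staged={h.txt}
After op 13 (git reset g.txt): modified={a.txt, c.txt} staged={h.txt}
After op 14 (modify e.txt): modified={a.txt, c.txt, e.txt} staged={h.txt}
After op 15 (git commit): modified={a.txt, c.txt, e.txt} staged={none}
After op 16 (git add e.txt): modified={a.txt, c.txt} staged={e.txt}
After op 17 (git add g.txt): modified={a.txt, c.txt} staged={e.txt}
After op 18 (modify d.txt): modified={a.txt, c.txt, d.txt} staged={e.txt}
Final staged set: {e.txt} -> count=1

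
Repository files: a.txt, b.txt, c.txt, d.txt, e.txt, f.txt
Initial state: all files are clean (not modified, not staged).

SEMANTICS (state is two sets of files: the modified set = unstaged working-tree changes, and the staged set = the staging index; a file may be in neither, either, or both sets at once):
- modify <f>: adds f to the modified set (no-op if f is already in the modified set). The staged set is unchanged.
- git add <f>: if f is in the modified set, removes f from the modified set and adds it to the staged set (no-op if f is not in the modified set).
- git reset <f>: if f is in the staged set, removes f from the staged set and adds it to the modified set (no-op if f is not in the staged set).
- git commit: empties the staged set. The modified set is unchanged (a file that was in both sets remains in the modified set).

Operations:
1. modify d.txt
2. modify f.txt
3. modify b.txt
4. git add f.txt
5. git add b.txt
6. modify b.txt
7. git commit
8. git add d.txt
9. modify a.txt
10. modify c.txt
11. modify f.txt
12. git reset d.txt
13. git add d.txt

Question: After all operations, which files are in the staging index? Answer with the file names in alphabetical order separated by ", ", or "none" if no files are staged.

Answer: d.txt

Derivation:
After op 1 (modify d.txt): modified={d.txt} staged={none}
After op 2 (modify f.txt): modified={d.txt, f.txt} staged={none}
After op 3 (modify b.txt): modified={b.txt, d.txt, f.txt} staged={none}
After op 4 (git add f.txt): modified={b.txt, d.txt} staged={f.txt}
After op 5 (git add b.txt): modified={d.txt} staged={b.txt, f.txt}
After op 6 (modify b.txt): modified={b.txt, d.txt} staged={b.txt, f.txt}
After op 7 (git commit): modified={b.txt, d.txt} staged={none}
After op 8 (git add d.txt): modified={b.txt} staged={d.txt}
After op 9 (modify a.txt): modified={a.txt, b.txt} staged={d.txt}
After op 10 (modify c.txt): modified={a.txt, b.txt, c.txt} staged={d.txt}
After op 11 (modify f.txt): modified={a.txt, b.txt, c.txt, f.txt} staged={d.txt}
After op 12 (git reset d.txt): modified={a.txt, b.txt, c.txt, d.txt, f.txt} staged={none}
After op 13 (git add d.txt): modified={a.txt, b.txt, c.txt, f.txt} staged={d.txt}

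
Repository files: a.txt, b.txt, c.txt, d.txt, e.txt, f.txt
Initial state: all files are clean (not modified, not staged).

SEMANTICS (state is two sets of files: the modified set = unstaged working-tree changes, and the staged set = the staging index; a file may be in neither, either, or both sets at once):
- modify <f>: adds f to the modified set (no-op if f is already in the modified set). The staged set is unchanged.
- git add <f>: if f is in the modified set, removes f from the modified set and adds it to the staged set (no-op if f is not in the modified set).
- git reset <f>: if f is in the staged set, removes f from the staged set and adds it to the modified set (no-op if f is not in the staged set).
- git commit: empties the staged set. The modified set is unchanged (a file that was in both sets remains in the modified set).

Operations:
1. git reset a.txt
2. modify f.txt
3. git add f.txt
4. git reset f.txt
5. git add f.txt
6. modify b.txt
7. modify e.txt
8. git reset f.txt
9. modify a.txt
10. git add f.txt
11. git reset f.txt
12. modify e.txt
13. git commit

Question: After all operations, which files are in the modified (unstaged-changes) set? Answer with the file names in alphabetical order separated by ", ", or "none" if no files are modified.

Answer: a.txt, b.txt, e.txt, f.txt

Derivation:
After op 1 (git reset a.txt): modified={none} staged={none}
After op 2 (modify f.txt): modified={f.txt} staged={none}
After op 3 (git add f.txt): modified={none} staged={f.txt}
After op 4 (git reset f.txt): modified={f.txt} staged={none}
After op 5 (git add f.txt): modified={none} staged={f.txt}
After op 6 (modify b.txt): modified={b.txt} staged={f.txt}
After op 7 (modify e.txt): modified={b.txt, e.txt} staged={f.txt}
After op 8 (git reset f.txt): modified={b.txt, e.txt, f.txt} staged={none}
After op 9 (modify a.txt): modified={a.txt, b.txt, e.txt, f.txt} staged={none}
After op 10 (git add f.txt): modified={a.txt, b.txt, e.txt} staged={f.txt}
After op 11 (git reset f.txt): modified={a.txt, b.txt, e.txt, f.txt} staged={none}
After op 12 (modify e.txt): modified={a.txt, b.txt, e.txt, f.txt} staged={none}
After op 13 (git commit): modified={a.txt, b.txt, e.txt, f.txt} staged={none}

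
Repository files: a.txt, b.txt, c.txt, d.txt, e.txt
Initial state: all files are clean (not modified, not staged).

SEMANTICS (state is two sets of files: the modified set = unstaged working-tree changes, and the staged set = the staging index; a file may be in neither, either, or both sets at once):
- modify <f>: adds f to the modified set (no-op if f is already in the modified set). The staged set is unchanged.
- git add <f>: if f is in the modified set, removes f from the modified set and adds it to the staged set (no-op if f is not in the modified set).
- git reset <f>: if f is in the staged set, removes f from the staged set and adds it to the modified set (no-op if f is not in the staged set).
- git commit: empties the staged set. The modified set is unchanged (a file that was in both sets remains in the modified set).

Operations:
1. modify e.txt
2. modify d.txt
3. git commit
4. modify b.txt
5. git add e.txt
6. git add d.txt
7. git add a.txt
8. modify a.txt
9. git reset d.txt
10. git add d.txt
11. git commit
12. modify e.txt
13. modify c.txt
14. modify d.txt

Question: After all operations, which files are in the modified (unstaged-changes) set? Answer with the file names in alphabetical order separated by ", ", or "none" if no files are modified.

After op 1 (modify e.txt): modified={e.txt} staged={none}
After op 2 (modify d.txt): modified={d.txt, e.txt} staged={none}
After op 3 (git commit): modified={d.txt, e.txt} staged={none}
After op 4 (modify b.txt): modified={b.txt, d.txt, e.txt} staged={none}
After op 5 (git add e.txt): modified={b.txt, d.txt} staged={e.txt}
After op 6 (git add d.txt): modified={b.txt} staged={d.txt, e.txt}
After op 7 (git add a.txt): modified={b.txt} staged={d.txt, e.txt}
After op 8 (modify a.txt): modified={a.txt, b.txt} staged={d.txt, e.txt}
After op 9 (git reset d.txt): modified={a.txt, b.txt, d.txt} staged={e.txt}
After op 10 (git add d.txt): modified={a.txt, b.txt} staged={d.txt, e.txt}
After op 11 (git commit): modified={a.txt, b.txt} staged={none}
After op 12 (modify e.txt): modified={a.txt, b.txt, e.txt} staged={none}
After op 13 (modify c.txt): modified={a.txt, b.txt, c.txt, e.txt} staged={none}
After op 14 (modify d.txt): modified={a.txt, b.txt, c.txt, d.txt, e.txt} staged={none}

Answer: a.txt, b.txt, c.txt, d.txt, e.txt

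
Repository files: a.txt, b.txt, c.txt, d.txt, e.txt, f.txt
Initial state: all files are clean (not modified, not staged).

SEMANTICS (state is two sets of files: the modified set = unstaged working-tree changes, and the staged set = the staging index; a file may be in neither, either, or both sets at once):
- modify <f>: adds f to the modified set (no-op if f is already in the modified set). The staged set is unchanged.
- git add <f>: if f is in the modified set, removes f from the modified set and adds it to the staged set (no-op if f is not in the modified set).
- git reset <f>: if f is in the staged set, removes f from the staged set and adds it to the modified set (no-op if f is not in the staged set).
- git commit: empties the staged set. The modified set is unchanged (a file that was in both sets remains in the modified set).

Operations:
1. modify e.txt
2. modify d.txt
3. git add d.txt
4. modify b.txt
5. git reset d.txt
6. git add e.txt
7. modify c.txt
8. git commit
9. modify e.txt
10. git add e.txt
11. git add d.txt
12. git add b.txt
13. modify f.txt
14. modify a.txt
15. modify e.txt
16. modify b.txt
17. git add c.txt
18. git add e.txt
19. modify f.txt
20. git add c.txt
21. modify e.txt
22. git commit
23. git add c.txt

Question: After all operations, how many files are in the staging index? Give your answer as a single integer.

Answer: 0

Derivation:
After op 1 (modify e.txt): modified={e.txt} staged={none}
After op 2 (modify d.txt): modified={d.txt, e.txt} staged={none}
After op 3 (git add d.txt): modified={e.txt} staged={d.txt}
After op 4 (modify b.txt): modified={b.txt, e.txt} staged={d.txt}
After op 5 (git reset d.txt): modified={b.txt, d.txt, e.txt} staged={none}
After op 6 (git add e.txt): modified={b.txt, d.txt} staged={e.txt}
After op 7 (modify c.txt): modified={b.txt, c.txt, d.txt} staged={e.txt}
After op 8 (git commit): modified={b.txt, c.txt, d.txt} staged={none}
After op 9 (modify e.txt): modified={b.txt, c.txt, d.txt, e.txt} staged={none}
After op 10 (git add e.txt): modified={b.txt, c.txt, d.txt} staged={e.txt}
After op 11 (git add d.txt): modified={b.txt, c.txt} staged={d.txt, e.txt}
After op 12 (git add b.txt): modified={c.txt} staged={b.txt, d.txt, e.txt}
After op 13 (modify f.txt): modified={c.txt, f.txt} staged={b.txt, d.txt, e.txt}
After op 14 (modify a.txt): modified={a.txt, c.txt, f.txt} staged={b.txt, d.txt, e.txt}
After op 15 (modify e.txt): modified={a.txt, c.txt, e.txt, f.txt} staged={b.txt, d.txt, e.txt}
After op 16 (modify b.txt): modified={a.txt, b.txt, c.txt, e.txt, f.txt} staged={b.txt, d.txt, e.txt}
After op 17 (git add c.txt): modified={a.txt, b.txt, e.txt, f.txt} staged={b.txt, c.txt, d.txt, e.txt}
After op 18 (git add e.txt): modified={a.txt, b.txt, f.txt} staged={b.txt, c.txt, d.txt, e.txt}
After op 19 (modify f.txt): modified={a.txt, b.txt, f.txt} staged={b.txt, c.txt, d.txt, e.txt}
After op 20 (git add c.txt): modified={a.txt, b.txt, f.txt} staged={b.txt, c.txt, d.txt, e.txt}
After op 21 (modify e.txt): modified={a.txt, b.txt, e.txt, f.txt} staged={b.txt, c.txt, d.txt, e.txt}
After op 22 (git commit): modified={a.txt, b.txt, e.txt, f.txt} staged={none}
After op 23 (git add c.txt): modified={a.txt, b.txt, e.txt, f.txt} staged={none}
Final staged set: {none} -> count=0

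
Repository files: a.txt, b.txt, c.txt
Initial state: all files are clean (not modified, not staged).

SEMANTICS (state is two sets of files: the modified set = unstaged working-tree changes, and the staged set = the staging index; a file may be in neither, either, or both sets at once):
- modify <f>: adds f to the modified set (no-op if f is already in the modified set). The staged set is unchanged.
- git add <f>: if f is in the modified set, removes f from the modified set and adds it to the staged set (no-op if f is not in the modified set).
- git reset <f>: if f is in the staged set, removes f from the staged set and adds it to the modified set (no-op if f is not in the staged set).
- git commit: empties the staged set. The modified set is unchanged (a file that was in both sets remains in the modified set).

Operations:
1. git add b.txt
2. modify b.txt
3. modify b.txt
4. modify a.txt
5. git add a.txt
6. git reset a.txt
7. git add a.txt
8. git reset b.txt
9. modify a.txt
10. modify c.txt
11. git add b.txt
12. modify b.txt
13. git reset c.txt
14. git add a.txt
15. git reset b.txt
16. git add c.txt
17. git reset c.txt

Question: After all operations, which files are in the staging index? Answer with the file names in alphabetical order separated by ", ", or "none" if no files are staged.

After op 1 (git add b.txt): modified={none} staged={none}
After op 2 (modify b.txt): modified={b.txt} staged={none}
After op 3 (modify b.txt): modified={b.txt} staged={none}
After op 4 (modify a.txt): modified={a.txt, b.txt} staged={none}
After op 5 (git add a.txt): modified={b.txt} staged={a.txt}
After op 6 (git reset a.txt): modified={a.txt, b.txt} staged={none}
After op 7 (git add a.txt): modified={b.txt} staged={a.txt}
After op 8 (git reset b.txt): modified={b.txt} staged={a.txt}
After op 9 (modify a.txt): modified={a.txt, b.txt} staged={a.txt}
After op 10 (modify c.txt): modified={a.txt, b.txt, c.txt} staged={a.txt}
After op 11 (git add b.txt): modified={a.txt, c.txt} staged={a.txt, b.txt}
After op 12 (modify b.txt): modified={a.txt, b.txt, c.txt} staged={a.txt, b.txt}
After op 13 (git reset c.txt): modified={a.txt, b.txt, c.txt} staged={a.txt, b.txt}
After op 14 (git add a.txt): modified={b.txt, c.txt} staged={a.txt, b.txt}
After op 15 (git reset b.txt): modified={b.txt, c.txt} staged={a.txt}
After op 16 (git add c.txt): modified={b.txt} staged={a.txt, c.txt}
After op 17 (git reset c.txt): modified={b.txt, c.txt} staged={a.txt}

Answer: a.txt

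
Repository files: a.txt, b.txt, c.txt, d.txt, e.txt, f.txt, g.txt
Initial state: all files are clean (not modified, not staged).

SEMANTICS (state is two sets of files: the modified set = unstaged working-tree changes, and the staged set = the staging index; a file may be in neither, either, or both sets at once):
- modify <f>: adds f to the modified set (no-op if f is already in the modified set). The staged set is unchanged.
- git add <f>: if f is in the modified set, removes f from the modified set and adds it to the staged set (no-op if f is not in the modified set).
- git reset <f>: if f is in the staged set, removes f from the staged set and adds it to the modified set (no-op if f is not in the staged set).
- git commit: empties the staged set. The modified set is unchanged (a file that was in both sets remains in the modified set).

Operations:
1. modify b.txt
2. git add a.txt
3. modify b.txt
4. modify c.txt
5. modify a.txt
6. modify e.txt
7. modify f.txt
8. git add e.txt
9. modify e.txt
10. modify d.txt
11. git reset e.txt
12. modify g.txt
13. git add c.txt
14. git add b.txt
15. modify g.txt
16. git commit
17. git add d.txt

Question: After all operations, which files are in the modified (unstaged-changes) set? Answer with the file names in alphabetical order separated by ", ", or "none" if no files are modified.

Answer: a.txt, e.txt, f.txt, g.txt

Derivation:
After op 1 (modify b.txt): modified={b.txt} staged={none}
After op 2 (git add a.txt): modified={b.txt} staged={none}
After op 3 (modify b.txt): modified={b.txt} staged={none}
After op 4 (modify c.txt): modified={b.txt, c.txt} staged={none}
After op 5 (modify a.txt): modified={a.txt, b.txt, c.txt} staged={none}
After op 6 (modify e.txt): modified={a.txt, b.txt, c.txt, e.txt} staged={none}
After op 7 (modify f.txt): modified={a.txt, b.txt, c.txt, e.txt, f.txt} staged={none}
After op 8 (git add e.txt): modified={a.txt, b.txt, c.txt, f.txt} staged={e.txt}
After op 9 (modify e.txt): modified={a.txt, b.txt, c.txt, e.txt, f.txt} staged={e.txt}
After op 10 (modify d.txt): modified={a.txt, b.txt, c.txt, d.txt, e.txt, f.txt} staged={e.txt}
After op 11 (git reset e.txt): modified={a.txt, b.txt, c.txt, d.txt, e.txt, f.txt} staged={none}
After op 12 (modify g.txt): modified={a.txt, b.txt, c.txt, d.txt, e.txt, f.txt, g.txt} staged={none}
After op 13 (git add c.txt): modified={a.txt, b.txt, d.txt, e.txt, f.txt, g.txt} staged={c.txt}
After op 14 (git add b.txt): modified={a.txt, d.txt, e.txt, f.txt, g.txt} staged={b.txt, c.txt}
After op 15 (modify g.txt): modified={a.txt, d.txt, e.txt, f.txt, g.txt} staged={b.txt, c.txt}
After op 16 (git commit): modified={a.txt, d.txt, e.txt, f.txt, g.txt} staged={none}
After op 17 (git add d.txt): modified={a.txt, e.txt, f.txt, g.txt} staged={d.txt}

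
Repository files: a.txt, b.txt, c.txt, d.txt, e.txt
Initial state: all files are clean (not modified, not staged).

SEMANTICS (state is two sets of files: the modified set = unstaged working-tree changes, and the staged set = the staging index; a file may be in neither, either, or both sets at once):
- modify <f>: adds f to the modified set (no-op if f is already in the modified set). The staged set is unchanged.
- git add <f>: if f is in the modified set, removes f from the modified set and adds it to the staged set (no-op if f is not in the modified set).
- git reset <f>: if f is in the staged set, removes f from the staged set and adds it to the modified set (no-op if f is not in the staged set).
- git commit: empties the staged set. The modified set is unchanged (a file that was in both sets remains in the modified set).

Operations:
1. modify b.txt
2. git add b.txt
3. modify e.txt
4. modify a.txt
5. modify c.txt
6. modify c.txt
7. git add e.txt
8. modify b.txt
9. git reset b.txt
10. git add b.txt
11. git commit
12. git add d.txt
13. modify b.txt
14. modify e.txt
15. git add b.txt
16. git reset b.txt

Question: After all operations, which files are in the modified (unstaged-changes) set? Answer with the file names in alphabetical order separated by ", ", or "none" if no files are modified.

Answer: a.txt, b.txt, c.txt, e.txt

Derivation:
After op 1 (modify b.txt): modified={b.txt} staged={none}
After op 2 (git add b.txt): modified={none} staged={b.txt}
After op 3 (modify e.txt): modified={e.txt} staged={b.txt}
After op 4 (modify a.txt): modified={a.txt, e.txt} staged={b.txt}
After op 5 (modify c.txt): modified={a.txt, c.txt, e.txt} staged={b.txt}
After op 6 (modify c.txt): modified={a.txt, c.txt, e.txt} staged={b.txt}
After op 7 (git add e.txt): modified={a.txt, c.txt} staged={b.txt, e.txt}
After op 8 (modify b.txt): modified={a.txt, b.txt, c.txt} staged={b.txt, e.txt}
After op 9 (git reset b.txt): modified={a.txt, b.txt, c.txt} staged={e.txt}
After op 10 (git add b.txt): modified={a.txt, c.txt} staged={b.txt, e.txt}
After op 11 (git commit): modified={a.txt, c.txt} staged={none}
After op 12 (git add d.txt): modified={a.txt, c.txt} staged={none}
After op 13 (modify b.txt): modified={a.txt, b.txt, c.txt} staged={none}
After op 14 (modify e.txt): modified={a.txt, b.txt, c.txt, e.txt} staged={none}
After op 15 (git add b.txt): modified={a.txt, c.txt, e.txt} staged={b.txt}
After op 16 (git reset b.txt): modified={a.txt, b.txt, c.txt, e.txt} staged={none}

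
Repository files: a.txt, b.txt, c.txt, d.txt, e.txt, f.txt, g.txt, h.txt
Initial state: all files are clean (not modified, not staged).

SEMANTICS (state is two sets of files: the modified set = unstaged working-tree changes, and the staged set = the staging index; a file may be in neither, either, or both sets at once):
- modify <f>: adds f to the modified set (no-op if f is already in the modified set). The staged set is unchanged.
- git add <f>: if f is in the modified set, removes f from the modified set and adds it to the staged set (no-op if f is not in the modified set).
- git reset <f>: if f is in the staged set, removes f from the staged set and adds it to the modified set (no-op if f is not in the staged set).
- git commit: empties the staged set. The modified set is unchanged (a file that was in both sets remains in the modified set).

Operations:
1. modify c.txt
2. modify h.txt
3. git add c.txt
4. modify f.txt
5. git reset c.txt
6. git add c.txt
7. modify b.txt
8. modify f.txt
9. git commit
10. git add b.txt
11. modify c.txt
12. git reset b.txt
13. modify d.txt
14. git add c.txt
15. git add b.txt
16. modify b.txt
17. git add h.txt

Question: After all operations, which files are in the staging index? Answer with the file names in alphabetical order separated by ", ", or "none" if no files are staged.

After op 1 (modify c.txt): modified={c.txt} staged={none}
After op 2 (modify h.txt): modified={c.txt, h.txt} staged={none}
After op 3 (git add c.txt): modified={h.txt} staged={c.txt}
After op 4 (modify f.txt): modified={f.txt, h.txt} staged={c.txt}
After op 5 (git reset c.txt): modified={c.txt, f.txt, h.txt} staged={none}
After op 6 (git add c.txt): modified={f.txt, h.txt} staged={c.txt}
After op 7 (modify b.txt): modified={b.txt, f.txt, h.txt} staged={c.txt}
After op 8 (modify f.txt): modified={b.txt, f.txt, h.txt} staged={c.txt}
After op 9 (git commit): modified={b.txt, f.txt, h.txt} staged={none}
After op 10 (git add b.txt): modified={f.txt, h.txt} staged={b.txt}
After op 11 (modify c.txt): modified={c.txt, f.txt, h.txt} staged={b.txt}
After op 12 (git reset b.txt): modified={b.txt, c.txt, f.txt, h.txt} staged={none}
After op 13 (modify d.txt): modified={b.txt, c.txt, d.txt, f.txt, h.txt} staged={none}
After op 14 (git add c.txt): modified={b.txt, d.txt, f.txt, h.txt} staged={c.txt}
After op 15 (git add b.txt): modified={d.txt, f.txt, h.txt} staged={b.txt, c.txt}
After op 16 (modify b.txt): modified={b.txt, d.txt, f.txt, h.txt} staged={b.txt, c.txt}
After op 17 (git add h.txt): modified={b.txt, d.txt, f.txt} staged={b.txt, c.txt, h.txt}

Answer: b.txt, c.txt, h.txt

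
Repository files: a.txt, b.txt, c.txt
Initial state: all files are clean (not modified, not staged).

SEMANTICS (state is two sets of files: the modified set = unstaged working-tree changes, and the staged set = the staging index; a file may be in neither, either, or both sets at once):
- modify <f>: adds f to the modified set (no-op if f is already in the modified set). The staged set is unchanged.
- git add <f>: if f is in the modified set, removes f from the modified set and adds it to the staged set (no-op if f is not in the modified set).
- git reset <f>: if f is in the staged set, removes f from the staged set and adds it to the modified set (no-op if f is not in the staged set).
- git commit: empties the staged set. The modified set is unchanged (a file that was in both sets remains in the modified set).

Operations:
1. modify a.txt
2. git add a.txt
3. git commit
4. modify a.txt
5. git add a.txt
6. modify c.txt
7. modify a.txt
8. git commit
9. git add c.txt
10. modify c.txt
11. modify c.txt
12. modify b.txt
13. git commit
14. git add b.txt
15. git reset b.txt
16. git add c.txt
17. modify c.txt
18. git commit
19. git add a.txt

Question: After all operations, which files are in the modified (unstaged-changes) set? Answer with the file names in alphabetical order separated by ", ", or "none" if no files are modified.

After op 1 (modify a.txt): modified={a.txt} staged={none}
After op 2 (git add a.txt): modified={none} staged={a.txt}
After op 3 (git commit): modified={none} staged={none}
After op 4 (modify a.txt): modified={a.txt} staged={none}
After op 5 (git add a.txt): modified={none} staged={a.txt}
After op 6 (modify c.txt): modified={c.txt} staged={a.txt}
After op 7 (modify a.txt): modified={a.txt, c.txt} staged={a.txt}
After op 8 (git commit): modified={a.txt, c.txt} staged={none}
After op 9 (git add c.txt): modified={a.txt} staged={c.txt}
After op 10 (modify c.txt): modified={a.txt, c.txt} staged={c.txt}
After op 11 (modify c.txt): modified={a.txt, c.txt} staged={c.txt}
After op 12 (modify b.txt): modified={a.txt, b.txt, c.txt} staged={c.txt}
After op 13 (git commit): modified={a.txt, b.txt, c.txt} staged={none}
After op 14 (git add b.txt): modified={a.txt, c.txt} staged={b.txt}
After op 15 (git reset b.txt): modified={a.txt, b.txt, c.txt} staged={none}
After op 16 (git add c.txt): modified={a.txt, b.txt} staged={c.txt}
After op 17 (modify c.txt): modified={a.txt, b.txt, c.txt} staged={c.txt}
After op 18 (git commit): modified={a.txt, b.txt, c.txt} staged={none}
After op 19 (git add a.txt): modified={b.txt, c.txt} staged={a.txt}

Answer: b.txt, c.txt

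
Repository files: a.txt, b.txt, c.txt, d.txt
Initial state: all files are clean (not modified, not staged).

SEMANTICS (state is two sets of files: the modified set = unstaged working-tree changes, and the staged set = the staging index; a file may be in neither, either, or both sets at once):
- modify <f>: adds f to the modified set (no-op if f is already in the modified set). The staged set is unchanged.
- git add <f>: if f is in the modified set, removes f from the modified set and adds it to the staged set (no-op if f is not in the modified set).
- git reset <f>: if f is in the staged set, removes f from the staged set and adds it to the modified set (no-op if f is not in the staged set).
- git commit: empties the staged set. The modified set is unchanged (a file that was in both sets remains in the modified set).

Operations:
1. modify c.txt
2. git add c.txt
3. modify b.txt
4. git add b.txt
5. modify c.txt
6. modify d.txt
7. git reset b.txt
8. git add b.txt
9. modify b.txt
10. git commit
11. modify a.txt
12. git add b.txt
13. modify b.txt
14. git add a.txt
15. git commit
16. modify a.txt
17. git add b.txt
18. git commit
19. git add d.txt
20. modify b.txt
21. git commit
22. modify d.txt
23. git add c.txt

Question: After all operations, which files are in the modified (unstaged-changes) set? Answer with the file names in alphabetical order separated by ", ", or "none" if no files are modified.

Answer: a.txt, b.txt, d.txt

Derivation:
After op 1 (modify c.txt): modified={c.txt} staged={none}
After op 2 (git add c.txt): modified={none} staged={c.txt}
After op 3 (modify b.txt): modified={b.txt} staged={c.txt}
After op 4 (git add b.txt): modified={none} staged={b.txt, c.txt}
After op 5 (modify c.txt): modified={c.txt} staged={b.txt, c.txt}
After op 6 (modify d.txt): modified={c.txt, d.txt} staged={b.txt, c.txt}
After op 7 (git reset b.txt): modified={b.txt, c.txt, d.txt} staged={c.txt}
After op 8 (git add b.txt): modified={c.txt, d.txt} staged={b.txt, c.txt}
After op 9 (modify b.txt): modified={b.txt, c.txt, d.txt} staged={b.txt, c.txt}
After op 10 (git commit): modified={b.txt, c.txt, d.txt} staged={none}
After op 11 (modify a.txt): modified={a.txt, b.txt, c.txt, d.txt} staged={none}
After op 12 (git add b.txt): modified={a.txt, c.txt, d.txt} staged={b.txt}
After op 13 (modify b.txt): modified={a.txt, b.txt, c.txt, d.txt} staged={b.txt}
After op 14 (git add a.txt): modified={b.txt, c.txt, d.txt} staged={a.txt, b.txt}
After op 15 (git commit): modified={b.txt, c.txt, d.txt} staged={none}
After op 16 (modify a.txt): modified={a.txt, b.txt, c.txt, d.txt} staged={none}
After op 17 (git add b.txt): modified={a.txt, c.txt, d.txt} staged={b.txt}
After op 18 (git commit): modified={a.txt, c.txt, d.txt} staged={none}
After op 19 (git add d.txt): modified={a.txt, c.txt} staged={d.txt}
After op 20 (modify b.txt): modified={a.txt, b.txt, c.txt} staged={d.txt}
After op 21 (git commit): modified={a.txt, b.txt, c.txt} staged={none}
After op 22 (modify d.txt): modified={a.txt, b.txt, c.txt, d.txt} staged={none}
After op 23 (git add c.txt): modified={a.txt, b.txt, d.txt} staged={c.txt}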